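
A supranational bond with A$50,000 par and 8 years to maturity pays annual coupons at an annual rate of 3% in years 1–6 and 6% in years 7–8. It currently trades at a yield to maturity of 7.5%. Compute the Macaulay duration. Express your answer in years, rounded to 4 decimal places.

7.0932 years

Periodic yield y = 0.075. Discount each cash flow and weight by its year:
  t   CF        PV=CF/(1+0.075)^t    t·PV
  1     1,500.00     1,395.3488     1,395.3488
  2     1,500.00     1,297.9989     2,595.9978
  3     1,500.00     1,207.4409     3,622.3226
  4     1,500.00     1,123.2008     4,492.8032
  5     1,500.00     1,044.8379     5,224.1897
  6     1,500.00       971.9423     5,831.6537
  7     3,000.00     1,808.2647    12,657.8529
  8    53,000.00    29,717.2184   237,737.7470
  Σ                 38,566.2527   273,557.9157
Price P = Σ PV = 38,566.2527.
Macaulay duration = Σ(t·PV) / P = 273,557.9157 / 38,566.2527 = 7.09319 years.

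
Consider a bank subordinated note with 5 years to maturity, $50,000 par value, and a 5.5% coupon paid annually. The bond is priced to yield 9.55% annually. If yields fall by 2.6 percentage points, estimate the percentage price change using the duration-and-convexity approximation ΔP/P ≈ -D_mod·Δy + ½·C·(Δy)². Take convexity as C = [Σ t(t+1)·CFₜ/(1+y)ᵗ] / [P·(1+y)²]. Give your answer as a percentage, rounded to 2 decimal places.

+11.30%

With y = 0.0955:
  t   CF        PV=CF/(1+0.0955)^t    t·PV        t(t+1)·PV
  1     2,750.00     2,510.2693     2,510.2693       5,020.5386
  2     2,750.00     2,291.4370     4,582.8741      13,748.6223
  3     2,750.00     2,091.6815     6,275.0444      25,100.1776
  4     2,750.00     1,909.3395     7,637.3582      38,186.7908
  5    52,750.00    33,431.8612   167,159.3058   1,002,955.8347
  Σ                 42,234.5885   188,164.8517   1,085,011.9639
P = 42,234.5885; D_Mac = 4.45523 yrs; D_mod = 4.06685 yrs; C = 21.40629.
Duration effect: -4.06685 × (-0.026) = +0.105738
Convexity effect: 0.5 × 21.40629 × (-0.026)² = +0.0072353
ΔP/P ≈ +0.105738 + 0.0072353 = +0.112973 = +11.2973%.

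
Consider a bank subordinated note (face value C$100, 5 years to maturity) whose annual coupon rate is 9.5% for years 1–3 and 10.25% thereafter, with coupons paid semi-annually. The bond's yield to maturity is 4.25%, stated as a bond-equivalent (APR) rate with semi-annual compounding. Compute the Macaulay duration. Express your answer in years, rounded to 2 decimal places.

Periodic yield y = 0.02125. Discount each cash flow and weight by its period:
  t   CF        PV=CF/(1+0.02125)^t    t·PV
  1        4.750         4.6512         4.6512
  2        4.750         4.5544         9.1088
  3        4.750         4.4596        13.3788
  4        4.750         4.3668        17.4673
  5        4.750         4.2760        21.3798
  6        4.750         4.1870        25.1219
  7        5.125         4.4235        30.9647
  8        5.125         4.3315        34.6519
  9        5.125         4.2414        38.1722
  10     105.125        85.1894       851.8935
  Σ                    124.6807     1,046.7902
Price P = Σ PV = 124.6807.
Macaulay duration = Σ(t·PV) / P = 1,046.7902 / 124.6807 = 8.39577 half-year periods.
In years: 8.39577 / 2 = 4.19789 years.

4.20 years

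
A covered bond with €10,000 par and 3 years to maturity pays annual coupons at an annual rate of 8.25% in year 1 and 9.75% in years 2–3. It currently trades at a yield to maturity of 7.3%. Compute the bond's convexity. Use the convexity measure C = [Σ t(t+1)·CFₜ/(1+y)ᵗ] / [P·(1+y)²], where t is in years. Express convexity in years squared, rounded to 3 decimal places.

9.366

With y = 0.073:
  t   CF        PV=CF/(1+0.073)^t    t·PV        t(t+1)·PV
  1       825.00       768.8723       768.8723       1,537.7446
  2       975.00       846.8474     1,693.6949       5,081.0846
  3    10,975.00     8,883.9348    26,651.8044     106,607.2177
  Σ                 10,499.6546    29,114.3716     113,226.0469
P = 10,499.6546.
Convexity = Σ t(t+1)·PV / [P·(1+y)²] = 113,226.0469 / (10,499.6546 × 1.151329) = 9.36638.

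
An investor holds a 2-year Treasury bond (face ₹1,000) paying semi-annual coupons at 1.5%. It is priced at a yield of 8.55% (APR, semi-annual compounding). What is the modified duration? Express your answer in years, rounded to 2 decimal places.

1.89 years

Periodic yield y = 0.04275. First find Macaulay duration:
  t   CF        PV=CF/(1+0.04275)^t    t·PV
  1         7.50         7.1925         7.1925
  2         7.50         6.8976        13.7953
  3         7.50         6.6149        19.8446
  4     1,007.50       852.1661     3,408.6645
  Σ                    872.8711     3,449.4968
P = 872.8711; Macaulay duration = 3,449.4968 / 872.8711 = 3.95190 half-year periods = 1.97595 years.
Modified duration = D_Mac / (1 + y) = 1.97595 / 1.04275 = 1.89494 years.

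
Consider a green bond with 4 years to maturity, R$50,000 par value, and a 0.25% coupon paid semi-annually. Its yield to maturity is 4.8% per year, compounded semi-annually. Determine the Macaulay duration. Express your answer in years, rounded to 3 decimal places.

3.980 years

Periodic yield y = 0.024. Discount each cash flow and weight by its period:
  t   CF        PV=CF/(1+0.024)^t    t·PV
  1        62.50        61.0352        61.0352
  2        62.50        59.6046       119.2093
  3        62.50        58.2077       174.6230
  4        62.50        56.8434       227.3737
  5        62.50        55.5112       277.5558
  6        62.50        54.2101       325.2607
  7        62.50        52.9396       370.5769
  8    50,062.50    41,410.7294   331,285.8353
  Σ                 41,809.0811   332,841.4698
Price P = Σ PV = 41,809.0811.
Macaulay duration = Σ(t·PV) / P = 332,841.4698 / 41,809.0811 = 7.96099 half-year periods.
In years: 7.96099 / 2 = 3.98049 years.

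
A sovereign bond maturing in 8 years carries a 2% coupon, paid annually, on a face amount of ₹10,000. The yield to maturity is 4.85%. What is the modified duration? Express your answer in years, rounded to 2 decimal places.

7.06 years

Periodic yield y = 0.0485. First find Macaulay duration:
  t   CF        PV=CF/(1+0.0485)^t    t·PV
  1       200.00       190.7487       190.7487
  2       200.00       181.9253       363.8506
  3       200.00       173.5101       520.5302
  4       200.00       165.4841       661.9364
  5       200.00       157.8294       789.1468
  6       200.00       150.5287       903.1724
  7       200.00       143.5658     1,004.9605
  8    10,200.00     6,983.1713    55,865.3701
  Σ                  8,146.7633    60,299.7157
P = 8,146.7633; Macaulay duration = 60,299.7157 / 8,146.7633 = 7.40168 years.
Modified duration = D_Mac / (1 + y) = 7.40168 / 1.0485 = 7.05930 years.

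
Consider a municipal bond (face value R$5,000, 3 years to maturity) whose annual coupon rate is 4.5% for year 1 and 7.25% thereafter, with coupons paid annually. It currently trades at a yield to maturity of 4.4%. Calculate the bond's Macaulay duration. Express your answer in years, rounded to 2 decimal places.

2.85 years

Periodic yield y = 0.044. Discount each cash flow and weight by its year:
  t   CF        PV=CF/(1+0.044)^t    t·PV
  1       225.00       215.5172       215.5172
  2       362.50       332.5883       665.1767
  3     5,362.50     4,712.6568    14,137.9703
  Σ                  5,260.7623    15,018.6642
Price P = Σ PV = 5,260.7623.
Macaulay duration = Σ(t·PV) / P = 15,018.6642 / 5,260.7623 = 2.85485 years.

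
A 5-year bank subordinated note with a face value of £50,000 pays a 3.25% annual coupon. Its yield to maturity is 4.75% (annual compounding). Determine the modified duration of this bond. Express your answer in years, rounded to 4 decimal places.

4.4704 years

Periodic yield y = 0.0475. First find Macaulay duration:
  t   CF        PV=CF/(1+0.0475)^t    t·PV
  1     1,625.00     1,551.3126     1,551.3126
  2     1,625.00     1,480.9667     2,961.9335
  3     1,625.00     1,413.8107     4,241.4322
  4     1,625.00     1,349.7000     5,398.7999
  5    51,625.00    40,934.5393   204,672.6963
  Σ                 46,730.3293   218,826.1744
P = 46,730.3293; Macaulay duration = 218,826.1744 / 46,730.3293 = 4.68274 years.
Modified duration = D_Mac / (1 + y) = 4.68274 / 1.0475 = 4.47040 years.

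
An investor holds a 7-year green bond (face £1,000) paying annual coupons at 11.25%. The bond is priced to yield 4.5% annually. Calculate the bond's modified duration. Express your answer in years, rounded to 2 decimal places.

5.26 years

Periodic yield y = 0.045. First find Macaulay duration:
  t   CF        PV=CF/(1+0.045)^t    t·PV
  1       112.50       107.6555       107.6555
  2       112.50       103.0196       206.0392
  3       112.50        98.5834       295.7501
  4       112.50        94.3382       377.3526
  5       112.50        90.2757       451.3787
  6       112.50        86.3883       518.3296
  7     1,112.50       817.4967     5,722.4766
  Σ                  1,397.7573     7,678.9824
P = 1,397.7573; Macaulay duration = 7,678.9824 / 1,397.7573 = 5.49379 years.
Modified duration = D_Mac / (1 + y) = 5.49379 / 1.045 = 5.25721 years.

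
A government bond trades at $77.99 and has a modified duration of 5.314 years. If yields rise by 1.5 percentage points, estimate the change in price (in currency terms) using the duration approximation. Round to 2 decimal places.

-$6.22

Duration approximation: ΔP/P ≈ -D_mod · Δy = -5.314 × (+0.015) = -0.079710.
ΔP ≈ 77.99 × (-0.079710) = -6.2165829.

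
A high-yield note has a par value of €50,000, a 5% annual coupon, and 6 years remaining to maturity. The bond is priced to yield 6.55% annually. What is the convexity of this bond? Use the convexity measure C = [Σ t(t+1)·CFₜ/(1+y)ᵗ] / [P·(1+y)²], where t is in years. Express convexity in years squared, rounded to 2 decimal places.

31.29

With y = 0.0655:
  t   CF        PV=CF/(1+0.0655)^t    t·PV        t(t+1)·PV
  1     2,500.00     2,346.3163     2,346.3163       4,692.6326
  2     2,500.00     2,202.0800     4,404.1601      13,212.4802
  3     2,500.00     2,066.7105     6,200.1315      24,800.5260
  4     2,500.00     1,939.6626     7,758.6504      38,793.2520
  5     2,500.00     1,820.4248     9,102.1239      54,612.7434
  6    52,500.00    35,878.8553   215,273.1320   1,506,911.9243
  Σ                 46,254.0495   245,084.5142   1,643,023.5586
P = 46,254.0495.
Convexity = Σ t(t+1)·PV / [P·(1+y)²] = 1,643,023.5586 / (46,254.0495 × 1.135290) = 31.28867.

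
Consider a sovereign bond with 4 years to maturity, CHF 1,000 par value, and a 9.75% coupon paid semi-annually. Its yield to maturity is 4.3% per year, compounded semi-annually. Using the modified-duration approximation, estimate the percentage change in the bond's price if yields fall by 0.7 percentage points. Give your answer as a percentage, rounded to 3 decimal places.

+2.375%

Periodic yield y = 0.0215. Modified duration first:
  t   CF        PV=CF/(1+0.0215)^t    t·PV
  1        48.75        47.7239        47.7239
  2        48.75        46.7195        93.4389
  3        48.75        45.7361       137.2084
  4        48.75        44.7735       179.0940
  5        48.75        43.8311       219.1557
  6        48.75        42.9086       257.4516
  7        48.75        42.0055       294.0384
  8     1,048.75       884.6368     7,077.0945
  Σ                  1,198.3351     8,305.2055
P = 1,198.3351; D_Mac = 6.93062 half-year periods = 3.46531 yrs; D_mod = 3.46531/(1+0.0215) = 3.39237 yrs.
ΔP/P ≈ -D_mod · Δy = -3.39237 × (-0.007) = +0.023747 = +2.3747%.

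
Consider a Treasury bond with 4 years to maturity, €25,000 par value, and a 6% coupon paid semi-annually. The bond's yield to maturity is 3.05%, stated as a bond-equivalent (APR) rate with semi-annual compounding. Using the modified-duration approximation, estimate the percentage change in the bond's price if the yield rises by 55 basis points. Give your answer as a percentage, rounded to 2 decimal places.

-1.97%

Periodic yield y = 0.01525. Modified duration first:
  t   CF        PV=CF/(1+0.01525)^t    t·PV
  1       750.00       738.7343       738.7343
  2       750.00       727.6378     1,455.2757
  3       750.00       716.7080     2,150.1241
  4       750.00       705.9424     2,823.7696
  5       750.00       695.3385     3,476.6925
  6       750.00       684.8939     4,109.3632
  7       750.00       674.6061     4,722.2428
  8    25,750.00    22,813.5698   182,508.5586
  Σ                 27,757.4309   201,984.7607
P = 27,757.4309; D_Mac = 7.27678 half-year periods = 3.63839 yrs; D_mod = 3.63839/(1+0.01525) = 3.58374 yrs.
ΔP/P ≈ -D_mod · Δy = -3.58374 × (+0.0055) = -0.019711 = -1.9711%.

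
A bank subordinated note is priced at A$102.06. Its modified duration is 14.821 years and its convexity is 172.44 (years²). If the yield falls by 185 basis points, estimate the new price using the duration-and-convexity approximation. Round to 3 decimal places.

A$133.055

Duration effect: -D_mod·Δy = -14.821 × (-0.0185) = +0.2741885
Convexity effect: ½·C·(Δy)² = 0.5 × 172.44 × (-0.0185)² = +0.029508795
ΔP/P ≈ +0.2741885 + 0.029508795 = +0.303697295
New price ≈ 102.06 × (1 + 0.303697295) = 133.0553459277.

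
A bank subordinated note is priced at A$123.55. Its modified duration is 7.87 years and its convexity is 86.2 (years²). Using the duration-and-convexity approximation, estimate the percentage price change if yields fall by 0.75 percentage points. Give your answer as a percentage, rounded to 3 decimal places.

+6.145%

Duration effect: -D_mod·Δy = -7.87 × (-0.0075) = +0.059025
Convexity effect: ½·C·(Δy)² = 0.5 × 86.2 × (-0.0075)² = +0.002424375
ΔP/P ≈ +0.059025 + 0.002424375 = +0.061449375
= +6.1449375%.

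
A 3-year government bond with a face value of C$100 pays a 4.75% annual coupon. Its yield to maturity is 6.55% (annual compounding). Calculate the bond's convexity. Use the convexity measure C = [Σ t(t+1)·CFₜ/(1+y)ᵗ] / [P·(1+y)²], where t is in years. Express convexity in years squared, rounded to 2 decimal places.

9.93

With y = 0.0655:
  t   CF        PV=CF/(1+0.0655)^t    t·PV        t(t+1)·PV
  1         4.75         4.4580         4.4580           8.9160
  2         4.75         4.1840         8.3679          25.1037
  3       104.75        86.5952       259.7855       1,039.1420
  Σ                     95.2371       272.6114       1,073.1618
P = 95.2371.
Convexity = Σ t(t+1)·PV / [P·(1+y)²] = 1,073.1618 / (95.2371 × 1.135290) = 9.92549.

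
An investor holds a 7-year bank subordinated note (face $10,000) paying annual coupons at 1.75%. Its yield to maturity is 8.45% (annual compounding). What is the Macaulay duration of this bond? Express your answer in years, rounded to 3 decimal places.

6.546 years

Periodic yield y = 0.0845. Discount each cash flow and weight by its year:
  t   CF        PV=CF/(1+0.0845)^t    t·PV
  1       175.00       161.3647       161.3647
  2       175.00       148.7918       297.5836
  3       175.00       137.1985       411.5955
  4       175.00       126.5085       506.0341
  5       175.00       116.6515       583.2574
  6       175.00       107.5625       645.3747
  7    10,175.00     5,766.7022    40,366.9153
  Σ                  6,564.7796    42,972.1254
Price P = Σ PV = 6,564.7796.
Macaulay duration = Σ(t·PV) / P = 42,972.1254 / 6,564.7796 = 6.54586 years.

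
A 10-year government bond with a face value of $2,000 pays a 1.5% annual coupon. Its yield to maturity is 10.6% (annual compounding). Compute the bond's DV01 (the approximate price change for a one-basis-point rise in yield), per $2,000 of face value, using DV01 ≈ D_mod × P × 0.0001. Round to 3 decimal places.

Periodic yield y = 0.106.
  t   CF        PV=CF/(1+0.106)^t    t·PV
  1        30.00        27.1248        27.1248
  2        30.00        24.5251        49.0502
  3        30.00        22.1746        66.5238
  4        30.00        20.0494        80.1975
  5        30.00        18.1278        90.6391
  6        30.00        16.3904        98.3426
  7        30.00        14.8196       103.7369
  8        30.00        13.3992       107.1939
  9        30.00        12.1150       109.0354
  10    2,030.00       741.2160     7,412.1597
  Σ                    909.9419     8,144.0040
P = 909.9419; D_Mac = 8.95003 yrs; D_mod = 8.09225 yrs.
DV01 ≈ 8.09225 × 909.9419 × 0.0001 = 0.736348.

$0.736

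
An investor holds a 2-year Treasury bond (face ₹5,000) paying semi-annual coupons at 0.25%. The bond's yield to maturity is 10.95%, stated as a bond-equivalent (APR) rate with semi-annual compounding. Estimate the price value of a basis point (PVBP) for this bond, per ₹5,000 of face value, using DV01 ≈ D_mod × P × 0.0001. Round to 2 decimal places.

₹0.77

Periodic yield y = 0.05475.
  t   CF        PV=CF/(1+0.05475)^t    t·PV
  1         6.25         5.9256         5.9256
  2         6.25         5.6180        11.2360
  3         6.25         5.3264        15.9791
  4     5,006.25     4,044.9615    16,179.8462
  Σ                  4,061.8315    16,212.9868
P = 4,061.8315; D_Mac = 3.99155 half-year periods = 1.99577 yrs; D_mod = 1.89218 yrs.
DV01 ≈ 1.89218 × 4,061.8315 × 0.0001 = 0.768570.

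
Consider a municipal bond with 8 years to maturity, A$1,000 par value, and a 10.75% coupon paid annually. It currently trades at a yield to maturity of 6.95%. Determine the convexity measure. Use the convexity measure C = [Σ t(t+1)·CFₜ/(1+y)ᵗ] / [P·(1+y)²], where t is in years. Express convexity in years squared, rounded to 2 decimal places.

With y = 0.0695:
  t   CF        PV=CF/(1+0.0695)^t    t·PV        t(t+1)·PV
  1       107.50       100.5143       100.5143         201.0285
  2       107.50        93.9825       187.9650         563.8949
  3       107.50        87.8752       263.6255       1,054.5018
  4       107.50        82.1647       328.6588       1,643.2941
  5       107.50        76.8253       384.1267       2,304.7604
  6       107.50        71.8330       430.9977       3,016.9841
  7       107.50        67.1650       470.1549       3,761.2393
  8     1,107.50       646.9898     5,175.9183      46,583.2645
  Σ                  1,227.3497     7,341.9611      59,128.9676
P = 1,227.3497.
Convexity = Σ t(t+1)·PV / [P·(1+y)²] = 59,128.9676 / (1,227.3497 × 1.143830) = 42.11826.

42.12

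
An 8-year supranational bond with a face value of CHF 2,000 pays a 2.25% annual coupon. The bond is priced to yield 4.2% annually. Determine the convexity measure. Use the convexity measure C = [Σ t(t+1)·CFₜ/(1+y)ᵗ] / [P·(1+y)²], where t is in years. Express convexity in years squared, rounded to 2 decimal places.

59.29

With y = 0.042:
  t   CF        PV=CF/(1+0.042)^t    t·PV        t(t+1)·PV
  1        45.00        43.1862        43.1862          86.3724
  2        45.00        41.4455        82.8909         248.6728
  3        45.00        39.7749       119.3248         477.2991
  4        45.00        38.1717       152.6868         763.4342
  5        45.00        36.6331       183.1656       1,098.9936
  6        45.00        35.1565       210.9393       1,476.5749
  7        45.00        33.7395       236.1764       1,889.4113
  8     2,045.00     1,471.4705    11,771.7640     105,945.8762
  Σ                  1,739.5779    12,800.1341     111,986.6346
P = 1,739.5779.
Convexity = Σ t(t+1)·PV / [P·(1+y)²] = 111,986.6346 / (1,739.5779 × 1.085764) = 59.29074.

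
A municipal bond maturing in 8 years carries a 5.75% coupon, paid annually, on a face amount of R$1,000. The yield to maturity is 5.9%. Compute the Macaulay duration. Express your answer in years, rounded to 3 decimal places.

6.625 years

Periodic yield y = 0.059. Discount each cash flow and weight by its year:
  t   CF        PV=CF/(1+0.059)^t    t·PV
  1        57.50        54.2965        54.2965
  2        57.50        51.2715       102.5430
  3        57.50        48.4150       145.2450
  4        57.50        45.7177       182.8706
  5        57.50        43.1706       215.8530
  6        57.50        40.7654       244.5926
  7        57.50        38.4943       269.4599
  8     1,057.50       668.5174     5,348.1390
  Σ                    990.6483     6,562.9996
Price P = Σ PV = 990.6483.
Macaulay duration = Σ(t·PV) / P = 6,562.9996 / 990.6483 = 6.62495 years.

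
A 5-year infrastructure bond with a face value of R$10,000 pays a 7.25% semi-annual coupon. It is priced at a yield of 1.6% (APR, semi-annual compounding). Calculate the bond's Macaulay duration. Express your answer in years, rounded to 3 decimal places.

Periodic yield y = 0.008. Discount each cash flow and weight by its period:
  t   CF        PV=CF/(1+0.008)^t    t·PV
  1       362.50       359.6230       359.6230
  2       362.50       356.7689       713.5377
  3       362.50       353.9374     1,061.8121
  4       362.50       351.1283     1,404.5134
  5       362.50       348.3416     1,741.7080
  6       362.50       345.5770     2,073.4619
  7       362.50       342.8343     2,399.8402
  8       362.50       340.1134     2,720.9073
  9       362.50       337.4141     3,036.7269
  10   10,362.50     9,568.8384    95,688.3845
  Σ                 12,704.5765   111,200.5150
Price P = Σ PV = 12,704.5765.
Macaulay duration = Σ(t·PV) / P = 111,200.5150 / 12,704.5765 = 8.75279 half-year periods.
In years: 8.75279 / 2 = 4.37640 years.

4.376 years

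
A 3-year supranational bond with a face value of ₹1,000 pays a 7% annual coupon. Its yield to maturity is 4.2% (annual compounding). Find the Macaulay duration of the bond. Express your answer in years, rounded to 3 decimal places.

Periodic yield y = 0.042. Discount each cash flow and weight by its year:
  t   CF        PV=CF/(1+0.042)^t    t·PV
  1        70.00        67.1785        67.1785
  2        70.00        64.4707       128.9415
  3     1,070.00       945.7593     2,837.2779
  Σ                  1,077.4085     3,033.3979
Price P = Σ PV = 1,077.4085.
Macaulay duration = Σ(t·PV) / P = 3,033.3979 / 1,077.4085 = 2.81546 years.

2.815 years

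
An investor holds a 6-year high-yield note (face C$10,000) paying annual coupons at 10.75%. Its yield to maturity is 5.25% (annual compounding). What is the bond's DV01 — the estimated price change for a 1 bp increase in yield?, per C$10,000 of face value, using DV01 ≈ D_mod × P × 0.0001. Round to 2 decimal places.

C$5.92

Periodic yield y = 0.0525.
  t   CF        PV=CF/(1+0.0525)^t    t·PV
  1     1,075.00     1,021.3777     1,021.3777
  2     1,075.00       970.4301     1,940.8602
  3     1,075.00       922.0238     2,766.0715
  4     1,075.00       876.0322     3,504.1286
  5     1,075.00       832.3346     4,161.6729
  6    11,075.00     8,147.2512    48,883.5073
  Σ                 12,769.4496    62,277.6182
P = 12,769.4496; D_Mac = 4.87708 yrs; D_mod = 4.63380 yrs.
DV01 ≈ 4.63380 × 12,769.4496 × 0.0001 = 5.917113.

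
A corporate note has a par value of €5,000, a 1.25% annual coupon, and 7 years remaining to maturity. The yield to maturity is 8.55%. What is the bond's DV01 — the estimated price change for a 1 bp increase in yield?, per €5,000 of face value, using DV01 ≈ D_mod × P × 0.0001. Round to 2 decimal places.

€1.92

Periodic yield y = 0.0855.
  t   CF        PV=CF/(1+0.0855)^t    t·PV
  1        62.50        57.5772        57.5772
  2        62.50        53.0421       106.0841
  3        62.50        48.8642       146.5925
  4        62.50        45.0154       180.0614
  5        62.50        41.4697       207.3485
  6        62.50        38.2033       229.2199
  7     5,062.50     2,850.7310    19,955.1171
  Σ                  3,134.9028    20,882.0007
P = 3,134.9028; D_Mac = 6.66113 yrs; D_mod = 6.13646 yrs.
DV01 ≈ 6.13646 × 3,134.9028 × 0.0001 = 1.923722.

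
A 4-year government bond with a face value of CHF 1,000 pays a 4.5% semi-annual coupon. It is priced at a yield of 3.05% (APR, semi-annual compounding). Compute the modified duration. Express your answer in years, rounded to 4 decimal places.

3.6586 years

Periodic yield y = 0.01525. First find Macaulay duration:
  t   CF        PV=CF/(1+0.01525)^t    t·PV
  1        22.50        22.1620        22.1620
  2        22.50        21.8291        43.6583
  3        22.50        21.5012        64.5037
  4        22.50        21.1783        84.7131
  5        22.50        20.8602       104.3008
  6        22.50        20.5468       123.2809
  7        22.50        20.2382       141.6673
  8     1,022.50       905.8981     7,247.1845
  Σ                  1,054.2139     7,831.4706
P = 1,054.2139; Macaulay duration = 7,831.4706 / 1,054.2139 = 7.42873 half-year periods = 3.71437 years.
Modified duration = D_Mac / (1 + y) = 3.71437 / 1.01525 = 3.65857 years.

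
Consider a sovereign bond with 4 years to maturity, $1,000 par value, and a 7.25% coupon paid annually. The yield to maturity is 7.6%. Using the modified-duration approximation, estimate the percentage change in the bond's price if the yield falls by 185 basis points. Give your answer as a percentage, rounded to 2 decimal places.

+6.21%

Periodic yield y = 0.076. Modified duration first:
  t   CF        PV=CF/(1+0.076)^t    t·PV
  1        72.50        67.3792        67.3792
  2        72.50        62.6201       125.2401
  3        72.50        58.1971       174.5912
  4     1,072.50       800.1073     3,200.4291
  Σ                    988.3036     3,567.6396
P = 988.3036; D_Mac = 3.60986 yrs; D_mod = 3.60986/(1+0.076) = 3.35489 yrs.
ΔP/P ≈ -D_mod · Δy = -3.35489 × (-0.0185) = +0.062065 = +6.2065%.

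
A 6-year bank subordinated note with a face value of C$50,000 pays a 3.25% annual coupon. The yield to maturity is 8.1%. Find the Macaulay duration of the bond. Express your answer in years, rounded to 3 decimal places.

Periodic yield y = 0.081. Discount each cash flow and weight by its year:
  t   CF        PV=CF/(1+0.081)^t    t·PV
  1     1,625.00     1,503.2377     1,503.2377
  2     1,625.00     1,390.5992     2,781.1984
  3     1,625.00     1,286.4007     3,859.2022
  4     1,625.00     1,190.0099     4,760.0398
  5     1,625.00     1,100.8418     5,504.2088
  6    51,625.00    32,352.3551   194,114.1307
  Σ                 38,823.4445   212,522.0176
Price P = Σ PV = 38,823.4445.
Macaulay duration = Σ(t·PV) / P = 212,522.0176 / 38,823.4445 = 5.47406 years.

5.474 years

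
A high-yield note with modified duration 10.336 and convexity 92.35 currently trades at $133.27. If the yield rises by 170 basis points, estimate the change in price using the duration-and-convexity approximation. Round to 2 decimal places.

-$21.64

Duration effect: -D_mod·Δy = -10.336 × (+0.017) = -0.175712
Convexity effect: ½·C·(Δy)² = 0.5 × 92.35 × (0.017)² = +0.013344575
ΔP/P ≈ -0.175712 + 0.013344575 = -0.162367425
ΔP ≈ 133.27 × (-0.162367425) = -21.63870672975.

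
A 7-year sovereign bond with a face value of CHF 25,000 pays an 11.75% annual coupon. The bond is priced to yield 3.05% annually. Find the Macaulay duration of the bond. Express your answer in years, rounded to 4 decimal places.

5.5206 years

Periodic yield y = 0.0305. Discount each cash flow and weight by its year:
  t   CF        PV=CF/(1+0.0305)^t    t·PV
  1     2,937.50     2,850.5580     2,850.5580
  2     2,937.50     2,766.1892     5,532.3784
  3     2,937.50     2,684.3175     8,052.9526
  4     2,937.50     2,604.8690    10,419.4761
  5     2,937.50     2,527.7720    12,638.8599
  6     2,937.50     2,452.9568    14,717.7408
  7    27,937.50    22,638.7043   158,470.9304
  Σ                 38,525.3668   212,682.8961
Price P = Σ PV = 38,525.3668.
Macaulay duration = Σ(t·PV) / P = 212,682.8961 / 38,525.3668 = 5.52059 years.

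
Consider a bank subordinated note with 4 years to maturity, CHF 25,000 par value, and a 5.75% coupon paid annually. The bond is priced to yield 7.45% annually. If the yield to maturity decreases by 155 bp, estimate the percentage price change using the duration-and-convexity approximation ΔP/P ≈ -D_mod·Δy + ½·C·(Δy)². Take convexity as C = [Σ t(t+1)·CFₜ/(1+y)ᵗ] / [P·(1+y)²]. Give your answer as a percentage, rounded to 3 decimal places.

With y = 0.0745:
  t   CF        PV=CF/(1+0.0745)^t    t·PV        t(t+1)·PV
  1     1,437.50     1,337.8315     1,337.8315       2,675.6631
  2     1,437.50     1,245.0736     2,490.1471       7,470.4414
  3     1,437.50     1,158.7469     3,476.2408      13,904.9631
  4    26,437.50    19,833.2874    79,333.1496     396,665.7482
  Σ                 23,574.9395    86,637.3691     420,716.8158
P = 23,574.9395; D_Mac = 3.67498 yrs; D_mod = 3.42017 yrs; C = 15.45704.
Duration effect: -3.42017 × (-0.0155) = +0.053013
Convexity effect: 0.5 × 15.45704 × (-0.0155)² = +0.0018568
ΔP/P ≈ +0.053013 + 0.0018568 = +0.054869 = +5.4869%.

+5.487%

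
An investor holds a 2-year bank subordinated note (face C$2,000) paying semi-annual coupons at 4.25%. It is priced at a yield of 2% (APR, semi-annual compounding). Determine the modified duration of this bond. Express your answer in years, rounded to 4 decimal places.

Periodic yield y = 0.01. First find Macaulay duration:
  t   CF        PV=CF/(1+0.01)^t    t·PV
  1        42.50        42.0792        42.0792
  2        42.50        41.6626        83.3252
  3        42.50        41.2501       123.7502
  4     2,042.50     1,962.8024     7,851.2094
  Σ                  2,087.7942     8,100.3640
P = 2,087.7942; Macaulay duration = 8,100.3640 / 2,087.7942 = 3.87987 half-year periods = 1.93993 years.
Modified duration = D_Mac / (1 + y) = 1.93993 / 1.01 = 1.92073 years.

1.9207 years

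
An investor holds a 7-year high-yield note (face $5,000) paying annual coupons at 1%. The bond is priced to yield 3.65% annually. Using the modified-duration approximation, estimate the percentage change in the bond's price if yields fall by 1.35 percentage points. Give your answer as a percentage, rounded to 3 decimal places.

+8.820%

Periodic yield y = 0.0365. Modified duration first:
  t   CF        PV=CF/(1+0.0365)^t    t·PV
  1        50.00        48.2393        48.2393
  2        50.00        46.5405        93.0811
  3        50.00        44.9016       134.7049
  4        50.00        43.3204       173.2817
  5        50.00        41.7949       208.9746
  6        50.00        40.3231       241.9387
  7     5,050.00     3,929.2190    27,504.5329
  Σ                  4,194.3389    28,404.7531
P = 4,194.3389; D_Mac = 6.77216 yrs; D_mod = 6.77216/(1+0.0365) = 6.53369 yrs.
ΔP/P ≈ -D_mod · Δy = -6.53369 × (-0.0135) = +0.088205 = +8.8205%.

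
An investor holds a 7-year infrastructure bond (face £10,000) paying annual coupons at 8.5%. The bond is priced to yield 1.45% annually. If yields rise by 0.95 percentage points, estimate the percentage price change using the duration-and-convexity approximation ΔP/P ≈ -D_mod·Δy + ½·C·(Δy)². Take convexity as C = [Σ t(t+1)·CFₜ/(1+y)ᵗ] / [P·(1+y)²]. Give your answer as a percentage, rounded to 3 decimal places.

With y = 0.0145:
  t   CF        PV=CF/(1+0.0145)^t    t·PV        t(t+1)·PV
  1       850.00       837.8512       837.8512       1,675.7023
  2       850.00       825.8760     1,651.7519       4,955.2557
  3       850.00       814.0719     2,442.2157       9,768.8630
  4       850.00       802.4366     3,209.7463      16,048.7317
  5       850.00       790.9676     3,954.8378      23,729.0266
  6       850.00       779.6624     4,677.9747      32,745.8228
  7    10,850.00     9,809.9180    68,669.4262     549,355.4098
  Σ                 14,660.7836    85,443.8038     638,278.8120
P = 14,660.7836; D_Mac = 5.82805 yrs; D_mod = 5.74475 yrs; C = 42.30085.
Duration effect: -5.74475 × (+0.0095) = -0.054575
Convexity effect: 0.5 × 42.30085 × (0.0095)² = +0.0019088
ΔP/P ≈ -0.054575 + 0.0019088 = -0.052666 = -5.2666%.

-5.267%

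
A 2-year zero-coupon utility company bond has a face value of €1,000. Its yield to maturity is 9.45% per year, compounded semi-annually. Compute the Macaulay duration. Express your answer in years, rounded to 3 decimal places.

A zero-coupon bond has a single cash flow at maturity, so its Macaulay duration equals its maturity: 2 years.
(Equivalently: 4 semi-annual periods ÷ 2 = 2 years.)

2.000 years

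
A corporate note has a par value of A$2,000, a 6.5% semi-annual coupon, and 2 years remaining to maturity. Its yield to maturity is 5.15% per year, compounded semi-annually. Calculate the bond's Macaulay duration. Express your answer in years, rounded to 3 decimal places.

1.909 years

Periodic yield y = 0.02575. Discount each cash flow and weight by its period:
  t   CF        PV=CF/(1+0.02575)^t    t·PV
  1        65.00        63.3683        63.3683
  2        65.00        61.7775       123.5550
  3        65.00        60.2267       180.6800
  4     2,065.00     1,865.3226     7,461.2904
  Σ                  2,050.6950     7,828.8937
Price P = Σ PV = 2,050.6950.
Macaulay duration = Σ(t·PV) / P = 7,828.8937 / 2,050.6950 = 3.81768 half-year periods.
In years: 3.81768 / 2 = 1.90884 years.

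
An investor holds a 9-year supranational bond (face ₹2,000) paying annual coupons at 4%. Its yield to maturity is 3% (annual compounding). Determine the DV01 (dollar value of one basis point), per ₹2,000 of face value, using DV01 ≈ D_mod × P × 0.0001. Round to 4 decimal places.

Periodic yield y = 0.03.
  t   CF        PV=CF/(1+0.03)^t    t·PV
  1        80.00        77.6699        77.6699
  2        80.00        75.4077       150.8153
  3        80.00        73.2113       219.6340
  4        80.00        71.0790       284.3159
  5        80.00        69.0087       345.0435
  6        80.00        66.9987       401.9924
  7        80.00        65.0473       455.3312
  8        80.00        63.1527       505.2219
  9     2,080.00     1,594.1468    14,347.3212
  Σ                  2,155.7222    16,787.3454
P = 2,155.7222; D_Mac = 7.78734 yrs; D_mod = 7.56053 yrs.
DV01 ≈ 7.56053 × 2,155.7222 × 0.0001 = 1.629839.

₹1.6298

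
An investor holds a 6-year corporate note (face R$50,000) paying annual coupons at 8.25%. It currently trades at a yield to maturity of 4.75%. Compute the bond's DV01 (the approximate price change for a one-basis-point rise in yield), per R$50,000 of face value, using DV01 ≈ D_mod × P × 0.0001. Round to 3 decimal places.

R$28.459

Periodic yield y = 0.0475.
  t   CF        PV=CF/(1+0.0475)^t    t·PV
  1     4,125.00     3,937.9475     3,937.9475
  2     4,125.00     3,759.3771     7,518.7542
  3     4,125.00     3,588.9041    10,766.7124
  4     4,125.00     3,426.1615    13,704.6459
  5     4,125.00     3,270.7985    16,353.9927
  6    54,125.00    40,970.7316   245,824.3899
  Σ                 58,953.9204   298,106.4425
P = 58,953.9204; D_Mac = 5.05660 yrs; D_mod = 4.82730 yrs.
DV01 ≈ 4.82730 × 58,953.9204 × 0.0001 = 28.458849.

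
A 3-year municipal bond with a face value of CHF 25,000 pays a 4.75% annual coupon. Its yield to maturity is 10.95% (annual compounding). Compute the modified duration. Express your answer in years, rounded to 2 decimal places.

2.57 years

Periodic yield y = 0.1095. First find Macaulay duration:
  t   CF        PV=CF/(1+0.1095)^t    t·PV
  1     1,187.50     1,070.3019     1,070.3019
  2     1,187.50       964.6705     1,929.3410
  3    26,187.50    19,173.9734    57,521.9202
  Σ                 21,208.9459    60,521.5632
P = 21,208.9459; Macaulay duration = 60,521.5632 / 21,208.9459 = 2.85359 years.
Modified duration = D_Mac / (1 + y) = 2.85359 / 1.1095 = 2.57196 years.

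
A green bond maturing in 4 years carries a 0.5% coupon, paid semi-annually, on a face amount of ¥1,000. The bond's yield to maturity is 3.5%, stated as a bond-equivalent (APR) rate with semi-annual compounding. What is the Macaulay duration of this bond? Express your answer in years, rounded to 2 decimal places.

3.96 years

Periodic yield y = 0.0175. Discount each cash flow and weight by its period:
  t   CF        PV=CF/(1+0.0175)^t    t·PV
  1         2.50         2.4570         2.4570
  2         2.50         2.4147         4.8295
  3         2.50         2.3732         7.1196
  4         2.50         2.3324         9.3296
  5         2.50         2.2923        11.4614
  6         2.50         2.2529        13.5171
  7         2.50         2.2141        15.4988
  8     1,002.50       872.5876     6,980.7008
  Σ                    888.9242     7,044.9138
Price P = Σ PV = 888.9242.
Macaulay duration = Σ(t·PV) / P = 7,044.9138 / 888.9242 = 7.92521 half-year periods.
In years: 7.92521 / 2 = 3.96261 years.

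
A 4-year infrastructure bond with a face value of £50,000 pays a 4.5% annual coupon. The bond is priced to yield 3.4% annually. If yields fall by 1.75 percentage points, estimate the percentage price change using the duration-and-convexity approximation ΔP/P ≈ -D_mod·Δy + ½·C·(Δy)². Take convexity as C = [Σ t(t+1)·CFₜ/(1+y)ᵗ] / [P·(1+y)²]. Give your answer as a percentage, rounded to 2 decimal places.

+6.62%

With y = 0.034:
  t   CF        PV=CF/(1+0.034)^t    t·PV        t(t+1)·PV
  1     2,250.00     2,176.0155     2,176.0155       4,352.0309
  2     2,250.00     2,104.4637     4,208.9274      12,626.7822
  3     2,250.00     2,035.2647     6,105.7941      24,423.1765
  4    52,250.00    45,709.2547   182,837.0187     914,185.0933
  Σ                 52,024.9986   195,327.7557     955,587.0830
P = 52,024.9986; D_Mac = 3.75450 yrs; D_mod = 3.63104 yrs; C = 17.17976.
Duration effect: -3.63104 × (-0.0175) = +0.063543
Convexity effect: 0.5 × 17.17976 × (-0.0175)² = +0.0026307
ΔP/P ≈ +0.063543 + 0.0026307 = +0.066174 = +6.6174%.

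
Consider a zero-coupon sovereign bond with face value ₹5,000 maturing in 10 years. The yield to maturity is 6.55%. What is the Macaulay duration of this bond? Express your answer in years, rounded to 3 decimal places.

10.000 years

A zero-coupon bond has a single cash flow at maturity, so its Macaulay duration equals its maturity: 10 years.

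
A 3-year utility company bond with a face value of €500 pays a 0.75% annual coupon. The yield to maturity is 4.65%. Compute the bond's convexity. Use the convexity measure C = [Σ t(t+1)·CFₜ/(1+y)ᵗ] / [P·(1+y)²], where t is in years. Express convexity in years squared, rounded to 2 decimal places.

10.84

With y = 0.0465:
  t   CF        PV=CF/(1+0.0465)^t    t·PV        t(t+1)·PV
  1         3.75         3.5834         3.5834           7.1667
  2         3.75         3.4242         6.8483          20.5449
  3       503.75       439.5389     1,318.6168       5,274.4673
  Σ                    446.5465     1,329.0485       5,302.1790
P = 446.5465.
Convexity = Σ t(t+1)·PV / [P·(1+y)²] = 5,302.1790 / (446.5465 × 1.095162) = 10.84200.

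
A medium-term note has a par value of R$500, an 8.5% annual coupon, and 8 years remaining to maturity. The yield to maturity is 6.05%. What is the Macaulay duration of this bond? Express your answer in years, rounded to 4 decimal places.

6.2588 years

Periodic yield y = 0.0605. Discount each cash flow and weight by its year:
  t   CF        PV=CF/(1+0.0605)^t    t·PV
  1        42.50        40.0754        40.0754
  2        42.50        37.7892        75.5784
  3        42.50        35.6334       106.9001
  4        42.50        33.6005       134.4022
  5        42.50        31.6837       158.4184
  6        42.50        29.8762       179.2570
  7        42.50        28.1718       197.2024
  8       542.50       339.0895     2,712.7161
  Σ                    575.9197     3,604.5500
Price P = Σ PV = 575.9197.
Macaulay duration = Σ(t·PV) / P = 3,604.5500 / 575.9197 = 6.25877 years.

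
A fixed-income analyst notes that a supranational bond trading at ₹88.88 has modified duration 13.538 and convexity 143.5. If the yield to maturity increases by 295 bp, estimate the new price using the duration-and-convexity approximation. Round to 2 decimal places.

₹58.93

Duration effect: -D_mod·Δy = -13.538 × (+0.0295) = -0.399371
Convexity effect: ½·C·(Δy)² = 0.5 × 143.5 × (0.0295)² = +0.0624404375
ΔP/P ≈ -0.399371 + 0.0624404375 = -0.3369305625
New price ≈ 88.88 × (1 - 0.3369305625) = 58.933611605.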